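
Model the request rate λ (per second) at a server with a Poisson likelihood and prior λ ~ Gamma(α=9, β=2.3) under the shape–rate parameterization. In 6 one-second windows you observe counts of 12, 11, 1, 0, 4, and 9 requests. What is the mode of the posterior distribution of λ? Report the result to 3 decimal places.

λ̂_MAP = 5.422

Σxᵢ = 12+11+1+0+4+9 = 37, with n = 6.
Posterior ∝ λ^8e^(−2.3λ) · λ^37e^(−6λ) = λ^45e^(−8.3λ), i.e. Gamma(shape=46, rate=8.3).
The mode of a Gamma(a, b) with a ≥ 1 (shape–rate) is (a−1)/b = 45/8.3 ≈ 5.422.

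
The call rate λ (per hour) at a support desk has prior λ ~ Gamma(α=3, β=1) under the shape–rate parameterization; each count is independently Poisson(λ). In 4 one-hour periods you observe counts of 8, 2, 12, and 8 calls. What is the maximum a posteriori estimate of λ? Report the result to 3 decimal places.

Σxᵢ = 8+2+12+8 = 30, with n = 4.
Posterior ∝ λ^2e^(−1λ) · λ^30e^(−4λ) = λ^32e^(−5λ), i.e. Gamma(shape=33, rate=5).
The mode of a Gamma(a, b) with a ≥ 1 (shape–rate) is (a−1)/b = 32/5 ≈ 6.400.

λ̂_MAP = 6.400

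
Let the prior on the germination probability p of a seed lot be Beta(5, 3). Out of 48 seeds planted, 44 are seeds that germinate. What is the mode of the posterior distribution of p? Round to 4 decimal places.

Prior: Beta(5, 3).
Data: 44 successes in 48 trials. The binomial likelihood contributes p^44(1−p)^4, so the posterior is Beta(5+44, 3+4) = Beta(49, 7).
For Beta(a, b) with a, b > 1 the mode is (a−1)/(a+b−2) = 48/54 ≈ 0.8889.

p̂_MAP = 0.8889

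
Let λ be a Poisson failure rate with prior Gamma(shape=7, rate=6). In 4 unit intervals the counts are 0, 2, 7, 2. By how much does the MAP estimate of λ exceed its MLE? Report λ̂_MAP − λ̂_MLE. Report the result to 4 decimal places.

Σxᵢ = 11. Posterior is Gamma(18, 10); MAP = (18−1)/10 = 17/10 ≈ 1.70000.
MLE = x̄ = 11/4 ≈ 2.75000.
Difference = 17/10 − 11/4 = -21/20 ≈ -1.0500.

MAP − MLE = -1.0500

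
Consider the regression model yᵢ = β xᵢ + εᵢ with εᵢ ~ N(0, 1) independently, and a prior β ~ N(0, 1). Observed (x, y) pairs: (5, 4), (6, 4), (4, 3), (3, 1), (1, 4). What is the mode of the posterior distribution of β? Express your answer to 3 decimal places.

log p(β | y) = −Σ(yᵢ − βxᵢ)²/(2·1) − β²/(2·1) + const.
Setting the derivative to zero: Σxᵢ(yᵢ − βxᵢ)/1 − β/1 = 0, so β = Σxᵢyᵢ / (Σxᵢ² + σ²/τ²).
Σxᵢyᵢ = 5·4 + 6·4 + 4·3 + 3·1 + 1·4 = 63; Σxᵢ² = 87; σ²/τ² = 1.
β̂_MAP = 63 / (87 + 1) = 63/88 ≈ 0.716.

β̂_MAP = 0.716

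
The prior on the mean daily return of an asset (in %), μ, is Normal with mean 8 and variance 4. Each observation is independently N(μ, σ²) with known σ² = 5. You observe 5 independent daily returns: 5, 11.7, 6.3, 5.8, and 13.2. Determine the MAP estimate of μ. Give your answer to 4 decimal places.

n = 5; x̄ = (5 + 11.7 + 6.3 + 5.8 + 13.2)/5 = 42/5 = 8.4.
For a Normal prior and Normal likelihood with known variance, the posterior is Normal; its mode equals its mean, the precision-weighted average.
Prior precision 1/σ₀² = 1/4 = 0.25; data precision n/σ² = 5/5 = 1.
μ̂ = (0.25·8 + 1·8.4) / (0.25 + 1) = 10.4/1.25 = 8.3200.

μ̂_MAP = 8.3200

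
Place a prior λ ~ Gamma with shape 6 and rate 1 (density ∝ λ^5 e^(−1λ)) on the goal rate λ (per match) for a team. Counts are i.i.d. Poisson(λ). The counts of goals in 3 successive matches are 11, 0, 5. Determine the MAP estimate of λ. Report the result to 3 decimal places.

λ̂_MAP = 5.250

Σxᵢ = 11+0+5 = 16, with n = 3.
Posterior ∝ λ^5e^(−1λ) · λ^16e^(−3λ) = λ^21e^(−4λ), i.e. Gamma(shape=22, rate=4).
The mode of a Gamma(a, b) with a ≥ 1 (shape–rate) is (a−1)/b = 21/4 ≈ 5.250.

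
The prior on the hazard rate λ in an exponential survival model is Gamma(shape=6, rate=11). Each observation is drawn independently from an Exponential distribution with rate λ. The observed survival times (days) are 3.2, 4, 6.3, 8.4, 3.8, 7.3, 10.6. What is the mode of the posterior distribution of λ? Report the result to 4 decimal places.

λ̂_MAP = 0.2198

The Exponential(rate=λ) likelihood is ∝ λ^n e^(−λΣtᵢ). Here n = 7 and Σtᵢ = 3.2 + 4 + 6.3 + 8.4 + 3.8 + 7.3 + 10.6 = 43.6.
Posterior ∝ λ^5e^(−11λ) · λ^7e^(−43.6λ) = λ^12e^(−54.6λ), i.e. Gamma(13, 54.6).
Mode = (a−1)/b = 12/54.6 ≈ 0.2198.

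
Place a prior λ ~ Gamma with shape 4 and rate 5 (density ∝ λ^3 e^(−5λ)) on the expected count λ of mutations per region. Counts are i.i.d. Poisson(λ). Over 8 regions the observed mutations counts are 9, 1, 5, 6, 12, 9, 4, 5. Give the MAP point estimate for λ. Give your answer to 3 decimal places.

λ̂_MAP = 4.154

Σxᵢ = 9+1+5+6+12+9+4+5 = 51, with n = 8.
Posterior ∝ λ^3e^(−5λ) · λ^51e^(−8λ) = λ^54e^(−13λ), i.e. Gamma(shape=55, rate=13).
The mode of a Gamma(a, b) with a ≥ 1 (shape–rate) is (a−1)/b = 54/13 ≈ 4.154.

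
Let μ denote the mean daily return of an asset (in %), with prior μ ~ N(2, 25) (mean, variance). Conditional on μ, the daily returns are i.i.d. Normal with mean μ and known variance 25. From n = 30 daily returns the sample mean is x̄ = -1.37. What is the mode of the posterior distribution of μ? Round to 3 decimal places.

n = 30, x̄ = -1.37.
For a Normal prior and Normal likelihood with known variance, the posterior is Normal; its mode equals its mean, the precision-weighted average.
Prior precision 1/σ₀² = 1/25 = 0.04; data precision n/σ² = 30/25 = 1.2.
μ̂ = (0.04·2 + 1.2·(-1.37)) / (0.04 + 1.2) = (-1.564)/1.24 = -391/310 ≈ -1.261.

μ̂_MAP = -1.261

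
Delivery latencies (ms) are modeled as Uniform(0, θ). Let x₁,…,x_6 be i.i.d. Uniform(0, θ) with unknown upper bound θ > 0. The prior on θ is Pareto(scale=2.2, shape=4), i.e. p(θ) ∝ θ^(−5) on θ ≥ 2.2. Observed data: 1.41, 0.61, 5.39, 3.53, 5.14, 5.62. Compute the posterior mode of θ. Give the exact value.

The Uniform(0, θ) likelihood is θ^(−n) for θ ≥ max(xᵢ), zero otherwise. Here max(xᵢ) = 5.62.
Posterior ∝ θ^(−5) · θ^(−6) = θ^(−11) on θ ≥ max(2.2, 5.62) = 5.62.
This density is strictly decreasing in θ, so the posterior mode lies at the lower boundary of the support.

θ̂_MAP = 5.62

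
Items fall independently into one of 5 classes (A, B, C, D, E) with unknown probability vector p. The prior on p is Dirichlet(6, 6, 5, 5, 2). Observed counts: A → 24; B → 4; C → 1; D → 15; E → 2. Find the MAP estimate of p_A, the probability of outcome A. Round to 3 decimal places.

MAP estimate of p_A = 0.446

The posterior is Dirichlet(αᵢ + nᵢ) = Dirichlet(30, 10, 6, 20, 4).
For a Dirichlet(a₁,…,a_K) with all aᵢ > 1, the mode has j-th component (aⱼ − 1)/(Σaᵢ − K).
Here Σaᵢ = 70 and K = 5, so p_A = (30 − 1)/(70 − 5) = 29/65 ≈ 0.446.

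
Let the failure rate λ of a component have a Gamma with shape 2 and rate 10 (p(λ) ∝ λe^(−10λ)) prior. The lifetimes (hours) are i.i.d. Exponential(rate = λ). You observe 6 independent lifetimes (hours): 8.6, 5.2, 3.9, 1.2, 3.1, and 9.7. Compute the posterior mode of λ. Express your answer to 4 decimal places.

The Exponential(rate=λ) likelihood is ∝ λ^n e^(−λΣtᵢ). Here n = 6 and Σtᵢ = 8.6 + 5.2 + 3.9 + 1.2 + 3.1 + 9.7 = 31.7.
Posterior ∝ λe^(−10λ) · λ^6e^(−31.7λ) = λ^7e^(−41.7λ), i.e. Gamma(8, 41.7).
Mode = (a−1)/b = 7/41.7 ≈ 0.1679.

λ̂_MAP = 0.1679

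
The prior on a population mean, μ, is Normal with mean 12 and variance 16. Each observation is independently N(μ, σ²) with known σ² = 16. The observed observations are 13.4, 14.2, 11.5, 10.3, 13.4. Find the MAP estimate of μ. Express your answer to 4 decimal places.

n = 5; x̄ = (13.4 + 14.2 + 11.5 + 10.3 + 13.4)/5 = 62.8/5 = 12.56.
For a Normal prior and Normal likelihood with known variance, the posterior is Normal; its mode equals its mean, the precision-weighted average.
Prior precision 1/σ₀² = 1/16 = 0.0625; data precision n/σ² = 5/16 = 0.3125.
μ̂ = (0.0625·12 + 0.3125·12.56) / (0.0625 + 0.3125) = 4.675/0.375 = 187/15 ≈ 12.4667.

μ̂_MAP = 12.4667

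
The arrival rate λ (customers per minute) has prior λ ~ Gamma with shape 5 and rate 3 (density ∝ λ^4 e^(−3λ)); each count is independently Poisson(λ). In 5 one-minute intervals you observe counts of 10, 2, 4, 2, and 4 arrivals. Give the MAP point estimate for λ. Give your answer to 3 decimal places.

Σxᵢ = 10+2+4+2+4 = 22, with n = 5.
Posterior ∝ λ^4e^(−3λ) · λ^22e^(−5λ) = λ^26e^(−8λ), i.e. Gamma(shape=27, rate=8).
The mode of a Gamma(a, b) with a ≥ 1 (shape–rate) is (a−1)/b = 26/8 ≈ 3.250.

λ̂_MAP = 3.250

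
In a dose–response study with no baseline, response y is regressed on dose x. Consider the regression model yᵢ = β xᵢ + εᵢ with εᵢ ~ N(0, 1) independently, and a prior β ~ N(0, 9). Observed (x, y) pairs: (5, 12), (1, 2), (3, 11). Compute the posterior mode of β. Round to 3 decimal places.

β̂_MAP = 2.706

log p(β | y) = −Σ(yᵢ − βxᵢ)²/(2·1) − β²/(2·9) + const.
Setting the derivative to zero: Σxᵢ(yᵢ − βxᵢ)/1 − β/9 = 0, so β = Σxᵢyᵢ / (Σxᵢ² + σ²/τ²).
Σxᵢyᵢ = 5·12 + 1·2 + 3·11 = 95; Σxᵢ² = 35; σ²/τ² = 1/9.
β̂_MAP = 95 / (35 + 1/9) = 95/(316/9) = 855/316 ≈ 2.706.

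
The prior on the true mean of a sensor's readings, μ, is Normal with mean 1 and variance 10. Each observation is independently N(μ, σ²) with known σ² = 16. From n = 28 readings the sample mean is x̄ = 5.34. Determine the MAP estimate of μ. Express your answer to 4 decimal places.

μ̂_MAP = 5.1054

n = 28, x̄ = 5.34.
For a Normal prior and Normal likelihood with known variance, the posterior is Normal; its mode equals its mean, the precision-weighted average.
Prior precision 1/σ₀² = 1/10 = 0.1; data precision n/σ² = 28/16 = 1.75.
μ̂ = (0.1·1 + 1.75·5.34) / (0.1 + 1.75) = 9.445/1.85 = 1889/370 ≈ 5.1054.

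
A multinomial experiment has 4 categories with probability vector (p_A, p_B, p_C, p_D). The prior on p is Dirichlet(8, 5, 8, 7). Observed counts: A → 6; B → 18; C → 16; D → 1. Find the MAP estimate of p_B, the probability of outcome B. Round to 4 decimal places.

MAP estimate of p_B = 0.3385

The posterior is Dirichlet(αᵢ + nᵢ) = Dirichlet(14, 23, 24, 8).
For a Dirichlet(a₁,…,a_K) with all aᵢ > 1, the mode has j-th component (aⱼ − 1)/(Σaᵢ − K).
Here Σaᵢ = 69 and K = 4, so p_B = (23 − 1)/(69 − 4) = 22/65 ≈ 0.3385.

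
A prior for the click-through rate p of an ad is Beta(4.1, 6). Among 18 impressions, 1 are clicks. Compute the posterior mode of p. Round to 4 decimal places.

p̂_MAP = 0.1571

Prior: Beta(4.1, 6).
Data: 1 success in 18 trials. The binomial likelihood contributes p(1−p)^17, so the posterior is Beta(4.1+1, 6+17) = Beta(5.1, 23).
For Beta(a, b) with a, b > 1 the mode is (a−1)/(a+b−2) = 4.1/26.1 ≈ 0.1571.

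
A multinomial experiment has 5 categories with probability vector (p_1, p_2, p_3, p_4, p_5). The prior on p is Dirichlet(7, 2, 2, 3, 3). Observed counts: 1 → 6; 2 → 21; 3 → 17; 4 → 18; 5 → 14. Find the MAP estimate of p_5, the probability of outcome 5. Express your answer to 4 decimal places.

MAP estimate: 0.1818

The posterior is Dirichlet(αᵢ + nᵢ) = Dirichlet(13, 23, 19, 21, 17).
For a Dirichlet(a₁,…,a_K) with all aᵢ > 1, the mode has j-th component (aⱼ − 1)/(Σaᵢ − K).
Here Σaᵢ = 93 and K = 5, so p_5 = (17 − 1)/(93 − 5) = 16/88 ≈ 0.1818.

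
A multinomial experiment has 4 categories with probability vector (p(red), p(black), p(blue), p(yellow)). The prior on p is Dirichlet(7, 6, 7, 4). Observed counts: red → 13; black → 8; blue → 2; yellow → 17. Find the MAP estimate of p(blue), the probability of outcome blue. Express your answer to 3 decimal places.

MAP estimate of p(blue) = 0.133

The posterior is Dirichlet(αᵢ + nᵢ) = Dirichlet(20, 14, 9, 21).
For a Dirichlet(a₁,…,a_K) with all aᵢ > 1, the mode has j-th component (aⱼ − 1)/(Σaᵢ − K).
Here Σaᵢ = 64 and K = 4, so p(blue) = (9 − 1)/(64 − 4) = 8/60 ≈ 0.133.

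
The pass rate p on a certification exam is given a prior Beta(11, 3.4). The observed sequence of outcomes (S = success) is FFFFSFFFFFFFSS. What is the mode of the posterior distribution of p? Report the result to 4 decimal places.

p̂_MAP = 0.4924

Prior: Beta(11, 3.4).
Data: 3 successes in 14 trials (from the sequence). The binomial likelihood contributes p^3(1−p)^11, so the posterior is Beta(11+3, 3.4+11) = Beta(14, 14.4).
For Beta(a, b) with a, b > 1 the mode is (a−1)/(a+b−2) = 13/26.4 ≈ 0.4924.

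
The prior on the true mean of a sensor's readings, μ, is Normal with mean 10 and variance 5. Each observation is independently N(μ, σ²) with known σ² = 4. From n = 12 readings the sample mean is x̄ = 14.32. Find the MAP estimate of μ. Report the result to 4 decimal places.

n = 12, x̄ = 14.32.
For a Normal prior and Normal likelihood with known variance, the posterior is Normal; its mode equals its mean, the precision-weighted average.
Prior precision 1/σ₀² = 1/5 = 0.2; data precision n/σ² = 12/4 = 3.
μ̂ = (0.2·10 + 3·14.32) / (0.2 + 3) = 44.96/3.2 = 14.0500.

μ̂_MAP = 14.0500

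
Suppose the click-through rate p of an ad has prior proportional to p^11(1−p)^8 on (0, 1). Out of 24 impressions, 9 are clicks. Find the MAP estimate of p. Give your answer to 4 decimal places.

The prior density ∝ p^11(1−p)^8 is the kernel of Beta(12, 9).
Data: 9 successes in 24 trials. The binomial likelihood contributes p^9(1−p)^15, so the posterior is Beta(12+9, 9+15) = Beta(21, 24).
For Beta(a, b) with a, b > 1 the mode is (a−1)/(a+b−2) = 20/43 ≈ 0.4651.

p̂_MAP = 0.4651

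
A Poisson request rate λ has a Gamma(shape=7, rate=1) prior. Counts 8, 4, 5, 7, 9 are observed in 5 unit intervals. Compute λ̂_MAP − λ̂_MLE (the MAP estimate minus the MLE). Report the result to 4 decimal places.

MAP − MLE = -0.1000

Σxᵢ = 33. Posterior is Gamma(40, 6); MAP = (40−1)/6 = 39/6 ≈ 6.50000.
MLE = x̄ = 33/5 ≈ 6.60000.
Difference = 39/6 − 33/5 = -1/10 ≈ -0.1000.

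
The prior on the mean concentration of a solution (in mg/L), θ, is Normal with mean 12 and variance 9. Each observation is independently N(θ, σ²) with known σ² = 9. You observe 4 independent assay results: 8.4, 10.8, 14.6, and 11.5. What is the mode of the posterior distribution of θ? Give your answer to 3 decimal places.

n = 4; x̄ = (8.4 + 10.8 + 14.6 + 11.5)/4 = 45.3/4 = 11.325.
For a Normal prior and Normal likelihood with known variance, the posterior is Normal; its mode equals its mean, the precision-weighted average.
Prior precision 1/σ₀² = 1/9; data precision n/σ² = 4/9.
θ̂ = ((1/9)·12 + (4/9)·11.325) / (1/9 + 4/9) = (191/30)/(5/9) = 11.460.

θ̂_MAP = 11.460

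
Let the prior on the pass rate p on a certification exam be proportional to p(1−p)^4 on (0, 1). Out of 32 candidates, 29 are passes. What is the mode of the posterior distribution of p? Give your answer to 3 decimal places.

The prior density ∝ p(1−p)^4 is the kernel of Beta(2, 5).
Data: 29 successes in 32 trials. The binomial likelihood contributes p^29(1−p)^3, so the posterior is Beta(2+29, 5+3) = Beta(31, 8).
For Beta(a, b) with a, b > 1 the mode is (a−1)/(a+b−2) = 30/37 ≈ 0.811.

p̂_MAP = 0.811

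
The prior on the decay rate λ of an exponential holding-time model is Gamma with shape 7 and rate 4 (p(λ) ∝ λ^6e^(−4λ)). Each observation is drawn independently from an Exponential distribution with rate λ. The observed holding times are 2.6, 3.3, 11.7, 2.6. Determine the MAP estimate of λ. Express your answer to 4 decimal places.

λ̂_MAP = 0.4132

The Exponential(rate=λ) likelihood is ∝ λ^n e^(−λΣtᵢ). Here n = 4 and Σtᵢ = 2.6 + 3.3 + 11.7 + 2.6 = 20.2.
Posterior ∝ λ^6e^(−4λ) · λ^4e^(−20.2λ) = λ^10e^(−24.2λ), i.e. Gamma(11, 24.2).
Mode = (a−1)/b = 10/24.2 ≈ 0.4132.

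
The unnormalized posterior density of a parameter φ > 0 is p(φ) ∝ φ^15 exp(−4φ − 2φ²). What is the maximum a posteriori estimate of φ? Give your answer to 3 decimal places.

φ̂_MAP = 1.500

ℓ'(φ) = 15/φ − 4 − 4φ. Setting this to zero and multiplying by φ: 4φ² + 4φ − 15 = 0.
φ = (−4 + √(4² + 4·4·15)) / (2·4) = (−4 + √256) / 8 = (−4 + 16)/8 = 3/2.
ℓ''(φ) = −15/φ² − 4 < 0, confirming a maximum.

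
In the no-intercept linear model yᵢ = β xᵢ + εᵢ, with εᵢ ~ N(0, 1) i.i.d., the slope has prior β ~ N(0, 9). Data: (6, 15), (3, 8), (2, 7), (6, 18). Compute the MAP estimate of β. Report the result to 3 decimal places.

log p(β | y) = −Σ(yᵢ − βxᵢ)²/(2·1) − β²/(2·9) + const.
Setting the derivative to zero: Σxᵢ(yᵢ − βxᵢ)/1 − β/9 = 0, so β = Σxᵢyᵢ / (Σxᵢ² + σ²/τ²).
Σxᵢyᵢ = 6·15 + 3·8 + 2·7 + 6·18 = 236; Σxᵢ² = 85; σ²/τ² = 1/9.
β̂_MAP = 236 / (85 + 1/9) = 236/(766/9) = 1062/383 ≈ 2.773.

β̂_MAP = 2.773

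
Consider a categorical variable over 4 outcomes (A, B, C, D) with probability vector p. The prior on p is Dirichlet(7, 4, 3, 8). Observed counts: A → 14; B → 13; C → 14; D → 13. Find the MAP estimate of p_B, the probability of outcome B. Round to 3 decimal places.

MAP estimate of p_B = 0.222

The posterior is Dirichlet(αᵢ + nᵢ) = Dirichlet(21, 17, 17, 21).
For a Dirichlet(a₁,…,a_K) with all aᵢ > 1, the mode has j-th component (aⱼ − 1)/(Σaᵢ − K).
Here Σaᵢ = 76 and K = 4, so p_B = (17 − 1)/(76 − 4) = 16/72 ≈ 0.222.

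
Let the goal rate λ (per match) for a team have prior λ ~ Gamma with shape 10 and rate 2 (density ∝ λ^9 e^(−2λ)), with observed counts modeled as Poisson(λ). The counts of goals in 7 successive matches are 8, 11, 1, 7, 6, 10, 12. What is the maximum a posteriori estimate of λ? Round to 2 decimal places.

Σxᵢ = 8+11+1+7+6+10+12 = 55, with n = 7.
Posterior ∝ λ^9e^(−2λ) · λ^55e^(−7λ) = λ^64e^(−9λ), i.e. Gamma(shape=65, rate=9).
The mode of a Gamma(a, b) with a ≥ 1 (shape–rate) is (a−1)/b = 64/9 ≈ 7.11.

λ̂_MAP = 7.11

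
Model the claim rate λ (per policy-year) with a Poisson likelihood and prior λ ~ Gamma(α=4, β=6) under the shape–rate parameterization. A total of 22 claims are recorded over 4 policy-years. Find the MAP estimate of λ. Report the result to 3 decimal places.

Σxᵢ = 22, n = 4.
Posterior ∝ λ^3e^(−6λ) · λ^22e^(−4λ) = λ^25e^(−10λ), i.e. Gamma(shape=26, rate=10).
The mode of a Gamma(a, b) with a ≥ 1 (shape–rate) is (a−1)/b = 25/10 ≈ 2.500.

λ̂_MAP = 2.500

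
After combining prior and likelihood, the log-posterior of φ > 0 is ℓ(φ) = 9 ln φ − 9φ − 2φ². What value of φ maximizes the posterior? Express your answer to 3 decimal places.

φ̂_MAP = 0.750

ℓ'(φ) = 9/φ − 9 − 4φ. Setting this to zero and multiplying by φ: 4φ² + 9φ − 9 = 0.
φ = (−9 + √(9² + 4·4·9)) / (2·4) = (−9 + √225) / 8 = (−9 + 15)/8 = 3/4.
ℓ''(φ) = −9/φ² − 4 < 0, confirming a maximum.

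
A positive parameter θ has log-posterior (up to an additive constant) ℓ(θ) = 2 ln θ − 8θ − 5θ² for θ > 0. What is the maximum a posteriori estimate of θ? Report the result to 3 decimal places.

ℓ'(θ) = 2/θ − 8 − 10θ. Setting this to zero and multiplying by θ: 10θ² + 8θ − 2 = 0.
θ = (−8 + √(8² + 4·10·2)) / (2·10) = (−8 + √144) / 20 = (−8 + 12)/20 = 1/5.
ℓ''(θ) = −2/θ² − 10 < 0, confirming a maximum.

θ̂_MAP = 0.200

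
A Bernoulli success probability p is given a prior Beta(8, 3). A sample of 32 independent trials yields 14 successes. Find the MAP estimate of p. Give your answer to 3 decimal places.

p̂_MAP = 0.512

Prior: Beta(8, 3).
Data: 14 successes in 32 trials. The binomial likelihood contributes p^14(1−p)^18, so the posterior is Beta(8+14, 3+18) = Beta(22, 21).
For Beta(a, b) with a, b > 1 the mode is (a−1)/(a+b−2) = 21/41 ≈ 0.512.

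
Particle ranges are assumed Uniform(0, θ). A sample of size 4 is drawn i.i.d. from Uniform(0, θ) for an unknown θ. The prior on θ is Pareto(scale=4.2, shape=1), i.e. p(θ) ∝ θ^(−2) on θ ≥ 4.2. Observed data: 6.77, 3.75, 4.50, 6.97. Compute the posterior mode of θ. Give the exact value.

θ̂_MAP = 6.97

The Uniform(0, θ) likelihood is θ^(−n) for θ ≥ max(xᵢ), zero otherwise. Here max(xᵢ) = 6.97.
Posterior ∝ θ^(−2) · θ^(−4) = θ^(−6) on θ ≥ max(4.2, 6.97) = 6.97.
This density is strictly decreasing in θ, so the posterior mode lies at the lower boundary of the support.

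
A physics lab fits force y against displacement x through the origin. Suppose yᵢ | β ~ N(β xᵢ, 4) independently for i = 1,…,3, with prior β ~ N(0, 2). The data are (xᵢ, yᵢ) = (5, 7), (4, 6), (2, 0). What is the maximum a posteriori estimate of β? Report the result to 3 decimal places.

log p(β | y) = −Σ(yᵢ − βxᵢ)²/(2·4) − β²/(2·2) + const.
Setting the derivative to zero: Σxᵢ(yᵢ − βxᵢ)/4 − β/2 = 0, so β = Σxᵢyᵢ / (Σxᵢ² + σ²/τ²).
Σxᵢyᵢ = 5·7 + 4·6 + 2·0 = 59; Σxᵢ² = 45; σ²/τ² = 2.
β̂_MAP = 59 / (45 + 2) = 59/47 ≈ 1.255.

β̂_MAP = 1.255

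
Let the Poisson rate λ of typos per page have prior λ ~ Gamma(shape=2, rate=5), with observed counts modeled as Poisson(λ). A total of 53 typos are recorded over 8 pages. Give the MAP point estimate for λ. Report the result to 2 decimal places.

Σxᵢ = 53, n = 8.
Posterior ∝ λe^(−5λ) · λ^53e^(−8λ) = λ^54e^(−13λ), i.e. Gamma(shape=55, rate=13).
The mode of a Gamma(a, b) with a ≥ 1 (shape–rate) is (a−1)/b = 54/13 ≈ 4.15.

λ̂_MAP = 4.15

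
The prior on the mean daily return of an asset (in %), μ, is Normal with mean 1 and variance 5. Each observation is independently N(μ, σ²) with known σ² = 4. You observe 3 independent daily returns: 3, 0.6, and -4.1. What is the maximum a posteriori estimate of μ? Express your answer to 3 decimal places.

n = 3; x̄ = (3 + 0.6 + (-4.1))/3 = -0.5/3 = -1/6 ≈ -0.1667.
For a Normal prior and Normal likelihood with known variance, the posterior is Normal; its mode equals its mean, the precision-weighted average.
Prior precision 1/σ₀² = 1/5 = 0.2; data precision n/σ² = 3/4 = 0.75.
μ̂ = (0.2·1 + 0.75·(-1/6)) / (0.2 + 0.75) = 0.075/0.95 = 3/38 ≈ 0.079.

μ̂_MAP = 0.079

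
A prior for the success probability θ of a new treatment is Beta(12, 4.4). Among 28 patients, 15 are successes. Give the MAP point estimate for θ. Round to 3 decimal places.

Prior: Beta(12, 4.4).
Data: 15 successes in 28 trials. The binomial likelihood contributes θ^15(1−θ)^13, so the posterior is Beta(12+15, 4.4+13) = Beta(27, 17.4).
For Beta(a, b) with a, b > 1 the mode is (a−1)/(a+b−2) = 26/42.4 ≈ 0.613.

θ̂_MAP = 0.613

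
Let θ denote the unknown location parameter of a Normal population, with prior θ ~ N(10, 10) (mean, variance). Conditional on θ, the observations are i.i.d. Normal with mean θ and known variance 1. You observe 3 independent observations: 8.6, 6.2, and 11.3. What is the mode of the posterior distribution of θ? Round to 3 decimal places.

θ̂_MAP = 8.742

n = 3; x̄ = (8.6 + 6.2 + 11.3)/3 = 26.1/3 = 8.7.
For a Normal prior and Normal likelihood with known variance, the posterior is Normal; its mode equals its mean, the precision-weighted average.
Prior precision 1/σ₀² = 1/10 = 0.1; data precision n/σ² = 3/1 = 3.
θ̂ = (0.1·10 + 3·8.7) / (0.1 + 3) = 27.1/3.1 = 271/31 ≈ 8.742.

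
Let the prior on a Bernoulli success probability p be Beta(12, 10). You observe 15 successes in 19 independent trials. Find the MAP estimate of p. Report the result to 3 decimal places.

Prior: Beta(12, 10).
Data: 15 successes in 19 trials. The binomial likelihood contributes p^15(1−p)^4, so the posterior is Beta(12+15, 10+4) = Beta(27, 14).
For Beta(a, b) with a, b > 1 the mode is (a−1)/(a+b−2) = 26/39 ≈ 0.667.

p̂_MAP = 0.667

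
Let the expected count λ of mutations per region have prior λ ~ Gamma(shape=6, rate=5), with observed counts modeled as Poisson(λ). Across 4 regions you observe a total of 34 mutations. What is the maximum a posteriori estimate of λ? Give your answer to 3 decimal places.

Σxᵢ = 34, n = 4.
Posterior ∝ λ^5e^(−5λ) · λ^34e^(−4λ) = λ^39e^(−9λ), i.e. Gamma(shape=40, rate=9).
The mode of a Gamma(a, b) with a ≥ 1 (shape–rate) is (a−1)/b = 39/9 ≈ 4.333.

λ̂_MAP = 4.333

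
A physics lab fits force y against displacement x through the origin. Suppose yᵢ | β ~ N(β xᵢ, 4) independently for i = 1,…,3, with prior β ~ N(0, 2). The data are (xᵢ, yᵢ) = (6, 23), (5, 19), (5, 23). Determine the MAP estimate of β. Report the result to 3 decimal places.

β̂_MAP = 3.955

log p(β | y) = −Σ(yᵢ − βxᵢ)²/(2·4) − β²/(2·2) + const.
Setting the derivative to zero: Σxᵢ(yᵢ − βxᵢ)/4 − β/2 = 0, so β = Σxᵢyᵢ / (Σxᵢ² + σ²/τ²).
Σxᵢyᵢ = 6·23 + 5·19 + 5·23 = 348; Σxᵢ² = 86; σ²/τ² = 2.
β̂_MAP = 348 / (86 + 2) = 348/88 ≈ 3.955.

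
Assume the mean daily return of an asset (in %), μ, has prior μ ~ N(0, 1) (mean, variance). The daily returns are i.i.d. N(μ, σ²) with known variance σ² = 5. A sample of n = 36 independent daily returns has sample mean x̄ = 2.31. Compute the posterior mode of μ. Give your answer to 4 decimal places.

μ̂_MAP = 2.0283

n = 36, x̄ = 2.31.
For a Normal prior and Normal likelihood with known variance, the posterior is Normal; its mode equals its mean, the precision-weighted average.
Prior precision 1/σ₀² = 1/1 = 1; data precision n/σ² = 36/5 = 7.2.
μ̂ = (1·0 + 7.2·2.31) / (1 + 7.2) = 16.632/8.2 = 2079/1025 ≈ 2.0283.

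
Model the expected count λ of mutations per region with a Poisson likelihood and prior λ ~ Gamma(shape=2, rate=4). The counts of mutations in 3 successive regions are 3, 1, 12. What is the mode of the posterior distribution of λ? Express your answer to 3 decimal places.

Σxᵢ = 3+1+12 = 16, with n = 3.
Posterior ∝ λe^(−4λ) · λ^16e^(−3λ) = λ^17e^(−7λ), i.e. Gamma(shape=18, rate=7).
The mode of a Gamma(a, b) with a ≥ 1 (shape–rate) is (a−1)/b = 17/7 ≈ 2.429.

λ̂_MAP = 2.429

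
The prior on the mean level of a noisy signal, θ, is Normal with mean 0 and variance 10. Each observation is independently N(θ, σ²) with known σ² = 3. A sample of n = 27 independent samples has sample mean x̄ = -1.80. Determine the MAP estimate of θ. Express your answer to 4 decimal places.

n = 27, x̄ = -1.80.
For a Normal prior and Normal likelihood with known variance, the posterior is Normal; its mode equals its mean, the precision-weighted average.
Prior precision 1/σ₀² = 1/10 = 0.1; data precision n/σ² = 27/3 = 9.
θ̂ = (0.1·0 + 9·(-1.8)) / (0.1 + 9) = (-16.2)/9.1 = -162/91 ≈ -1.7802.

θ̂_MAP = -1.7802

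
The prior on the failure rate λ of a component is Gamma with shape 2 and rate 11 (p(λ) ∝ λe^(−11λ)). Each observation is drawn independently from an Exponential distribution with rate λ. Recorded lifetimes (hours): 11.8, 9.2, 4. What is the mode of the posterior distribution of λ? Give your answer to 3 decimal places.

The Exponential(rate=λ) likelihood is ∝ λ^n e^(−λΣtᵢ). Here n = 3 and Σtᵢ = 11.8 + 9.2 + 4 = 25.
Posterior ∝ λe^(−11λ) · λ^3e^(−25λ) = λ^4e^(−36λ), i.e. Gamma(5, 36).
Mode = (a−1)/b = 4/36 ≈ 0.111.

λ̂_MAP = 0.111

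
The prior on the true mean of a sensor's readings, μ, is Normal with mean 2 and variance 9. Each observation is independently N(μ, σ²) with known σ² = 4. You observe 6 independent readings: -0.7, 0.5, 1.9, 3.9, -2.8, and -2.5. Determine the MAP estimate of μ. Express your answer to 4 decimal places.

n = 6; x̄ = ((-0.7) + 0.5 + 1.9 + 3.9 + (-2.8) + (-2.5))/6 = 0.3/6 = 0.05.
For a Normal prior and Normal likelihood with known variance, the posterior is Normal; its mode equals its mean, the precision-weighted average.
Prior precision 1/σ₀² = 1/9; data precision n/σ² = 6/4 = 1.5.
μ̂ = ((1/9)·2 + 1.5·0.05) / (1/9 + 1.5) = (107/360)/(29/18) = 107/580 ≈ 0.1845.

μ̂_MAP = 0.1845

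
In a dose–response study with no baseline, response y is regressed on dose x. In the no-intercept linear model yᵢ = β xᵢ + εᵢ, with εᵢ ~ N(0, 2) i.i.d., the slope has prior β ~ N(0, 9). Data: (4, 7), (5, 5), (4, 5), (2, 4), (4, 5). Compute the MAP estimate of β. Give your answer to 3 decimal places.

log p(β | y) = −Σ(yᵢ − βxᵢ)²/(2·2) − β²/(2·9) + const.
Setting the derivative to zero: Σxᵢ(yᵢ − βxᵢ)/2 − β/9 = 0, so β = Σxᵢyᵢ / (Σxᵢ² + σ²/τ²).
Σxᵢyᵢ = 4·7 + 5·5 + 4·5 + 2·4 + 4·5 = 101; Σxᵢ² = 77; σ²/τ² = 2/9.
β̂_MAP = 101 / (77 + 2/9) = 101/(695/9) = 909/695 ≈ 1.308.

β̂_MAP = 1.308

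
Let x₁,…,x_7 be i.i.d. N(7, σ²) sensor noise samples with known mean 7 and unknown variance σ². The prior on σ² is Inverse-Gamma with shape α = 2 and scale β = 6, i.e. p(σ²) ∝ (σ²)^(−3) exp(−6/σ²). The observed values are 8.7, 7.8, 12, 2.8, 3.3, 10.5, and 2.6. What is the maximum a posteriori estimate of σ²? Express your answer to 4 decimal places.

σ̂²_MAP = 7.9592

Sum of squared deviations about the known mean: SS = (8.7−7)² + (7.8−7)² + (12−7)² + (2.8−7)² + (3.3−7)² + (10.5−7)² + (2.6−7)² = 91.47.
The Normal likelihood contributes (σ²)^(−n/2) exp(−SS/(2σ²)), so the posterior is Inverse-Gamma(α + n/2, β + SS/2) = Inverse-Gamma(5.5, 51.735).
The mode of Inverse-Gamma(a, b) is b/(a+1) = 51.735/6.5 ≈ 7.9592.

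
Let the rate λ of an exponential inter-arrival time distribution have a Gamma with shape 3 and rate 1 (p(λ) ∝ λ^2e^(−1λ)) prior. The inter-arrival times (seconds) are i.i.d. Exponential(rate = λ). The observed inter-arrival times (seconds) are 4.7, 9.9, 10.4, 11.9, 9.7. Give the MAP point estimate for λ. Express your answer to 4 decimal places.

λ̂_MAP = 0.1471

The Exponential(rate=λ) likelihood is ∝ λ^n e^(−λΣtᵢ). Here n = 5 and Σtᵢ = 4.7 + 9.9 + 10.4 + 11.9 + 9.7 = 46.6.
Posterior ∝ λ^2e^(−1λ) · λ^5e^(−46.6λ) = λ^7e^(−47.6λ), i.e. Gamma(8, 47.6).
Mode = (a−1)/b = 7/47.6 ≈ 0.1471.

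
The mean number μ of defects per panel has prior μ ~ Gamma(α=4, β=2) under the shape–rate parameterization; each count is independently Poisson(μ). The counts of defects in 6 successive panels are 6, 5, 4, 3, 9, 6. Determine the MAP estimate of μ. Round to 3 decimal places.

μ̂_MAP = 4.500

Σxᵢ = 6+5+4+3+9+6 = 33, with n = 6.
Posterior ∝ μ^3e^(−2μ) · μ^33e^(−6μ) = μ^36e^(−8μ), i.e. Gamma(shape=37, rate=8).
The mode of a Gamma(a, b) with a ≥ 1 (shape–rate) is (a−1)/b = 36/8 ≈ 4.500.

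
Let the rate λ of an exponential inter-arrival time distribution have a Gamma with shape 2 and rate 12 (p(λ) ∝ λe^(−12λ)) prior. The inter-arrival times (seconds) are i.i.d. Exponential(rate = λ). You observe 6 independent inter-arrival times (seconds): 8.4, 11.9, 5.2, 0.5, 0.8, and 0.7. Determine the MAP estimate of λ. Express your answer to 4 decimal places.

The Exponential(rate=λ) likelihood is ∝ λ^n e^(−λΣtᵢ). Here n = 6 and Σtᵢ = 8.4 + 11.9 + 5.2 + 0.5 + 0.8 + 0.7 = 27.5.
Posterior ∝ λe^(−12λ) · λ^6e^(−27.5λ) = λ^7e^(−39.5λ), i.e. Gamma(8, 39.5).
Mode = (a−1)/b = 7/39.5 ≈ 0.1772.

λ̂_MAP = 0.1772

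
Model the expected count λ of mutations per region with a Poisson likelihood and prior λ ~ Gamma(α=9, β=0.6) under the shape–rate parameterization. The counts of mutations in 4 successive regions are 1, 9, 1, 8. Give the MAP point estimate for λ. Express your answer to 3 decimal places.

λ̂_MAP = 5.870

Σxᵢ = 1+9+1+8 = 19, with n = 4.
Posterior ∝ λ^8e^(−0.6λ) · λ^19e^(−4λ) = λ^27e^(−4.6λ), i.e. Gamma(shape=28, rate=4.6).
The mode of a Gamma(a, b) with a ≥ 1 (shape–rate) is (a−1)/b = 27/4.6 ≈ 5.870.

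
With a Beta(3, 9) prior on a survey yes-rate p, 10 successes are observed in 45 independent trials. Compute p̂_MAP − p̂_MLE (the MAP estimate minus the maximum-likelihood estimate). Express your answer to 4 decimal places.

MAP − MLE = -0.0040

Posterior is Beta(13, 44); MAP = (13−1)/(57−2) = 12/55 ≈ 0.21818.
MLE ignores the prior: p̂_MLE = k/n = 10/45 ≈ 0.22222.
Difference = 12/55 − 10/45 = -2/495 ≈ -0.0040.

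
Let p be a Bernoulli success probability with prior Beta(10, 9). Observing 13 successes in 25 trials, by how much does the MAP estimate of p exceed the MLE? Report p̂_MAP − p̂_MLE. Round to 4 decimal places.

MAP − MLE = 0.0038

Posterior is Beta(23, 21); MAP = (23−1)/(44−2) = 22/42 ≈ 0.52381.
MLE ignores the prior: p̂_MLE = k/n = 13/25 ≈ 0.52000.
Difference = 22/42 − 13/25 = 2/525 ≈ 0.0038.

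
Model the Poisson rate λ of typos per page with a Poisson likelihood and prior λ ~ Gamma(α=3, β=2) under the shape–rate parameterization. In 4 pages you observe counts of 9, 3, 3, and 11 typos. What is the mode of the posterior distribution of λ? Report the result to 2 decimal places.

λ̂_MAP = 4.67

Σxᵢ = 9+3+3+11 = 26, with n = 4.
Posterior ∝ λ^2e^(−2λ) · λ^26e^(−4λ) = λ^28e^(−6λ), i.e. Gamma(shape=29, rate=6).
The mode of a Gamma(a, b) with a ≥ 1 (shape–rate) is (a−1)/b = 28/6 ≈ 4.67.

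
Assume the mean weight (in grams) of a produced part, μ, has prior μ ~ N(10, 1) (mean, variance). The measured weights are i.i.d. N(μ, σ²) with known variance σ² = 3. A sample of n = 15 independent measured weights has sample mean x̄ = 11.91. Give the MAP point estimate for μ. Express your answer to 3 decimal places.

n = 15, x̄ = 11.91.
For a Normal prior and Normal likelihood with known variance, the posterior is Normal; its mode equals its mean, the precision-weighted average.
Prior precision 1/σ₀² = 1/1 = 1; data precision n/σ² = 15/3 = 5.
μ̂ = (1·10 + 5·11.91) / (1 + 5) = 69.55/6 = 1391/120 ≈ 11.592.

μ̂_MAP = 11.592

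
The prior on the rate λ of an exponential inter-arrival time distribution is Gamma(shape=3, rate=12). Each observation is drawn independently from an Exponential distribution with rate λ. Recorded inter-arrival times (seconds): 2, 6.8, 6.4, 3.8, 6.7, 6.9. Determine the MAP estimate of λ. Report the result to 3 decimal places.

λ̂_MAP = 0.179

The Exponential(rate=λ) likelihood is ∝ λ^n e^(−λΣtᵢ). Here n = 6 and Σtᵢ = 2 + 6.8 + 6.4 + 3.8 + 6.7 + 6.9 = 32.6.
Posterior ∝ λ^2e^(−12λ) · λ^6e^(−32.6λ) = λ^8e^(−44.6λ), i.e. Gamma(9, 44.6).
Mode = (a−1)/b = 8/44.6 ≈ 0.179.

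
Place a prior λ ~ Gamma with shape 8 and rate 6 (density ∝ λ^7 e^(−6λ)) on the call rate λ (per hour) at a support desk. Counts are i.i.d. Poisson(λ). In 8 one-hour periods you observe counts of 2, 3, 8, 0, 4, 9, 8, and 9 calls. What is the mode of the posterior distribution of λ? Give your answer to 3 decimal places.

Σxᵢ = 2+3+8+0+4+9+8+9 = 43, with n = 8.
Posterior ∝ λ^7e^(−6λ) · λ^43e^(−8λ) = λ^50e^(−14λ), i.e. Gamma(shape=51, rate=14).
The mode of a Gamma(a, b) with a ≥ 1 (shape–rate) is (a−1)/b = 50/14 ≈ 3.571.

λ̂_MAP = 3.571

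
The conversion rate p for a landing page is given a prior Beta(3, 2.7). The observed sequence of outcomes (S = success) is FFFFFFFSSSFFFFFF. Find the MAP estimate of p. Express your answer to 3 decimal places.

Prior: Beta(3, 2.7).
Data: 3 successes in 16 trials (from the sequence). The binomial likelihood contributes p^3(1−p)^13, so the posterior is Beta(3+3, 2.7+13) = Beta(6, 15.7).
For Beta(a, b) with a, b > 1 the mode is (a−1)/(a+b−2) = 5/19.7 ≈ 0.254.

p̂_MAP = 0.254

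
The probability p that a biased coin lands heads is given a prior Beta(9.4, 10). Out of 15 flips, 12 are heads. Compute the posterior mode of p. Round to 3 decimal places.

Prior: Beta(9.4, 10).
Data: 12 successes in 15 trials. The binomial likelihood contributes p^12(1−p)^3, so the posterior is Beta(9.4+12, 10+3) = Beta(21.4, 13).
For Beta(a, b) with a, b > 1 the mode is (a−1)/(a+b−2) = 20.4/32.4 ≈ 0.630.

p̂_MAP = 0.630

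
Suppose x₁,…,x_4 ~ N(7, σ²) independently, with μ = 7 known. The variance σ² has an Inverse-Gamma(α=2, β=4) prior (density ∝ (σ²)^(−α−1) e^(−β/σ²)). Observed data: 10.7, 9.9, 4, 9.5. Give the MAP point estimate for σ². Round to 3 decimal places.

Sum of squared deviations about the known mean: SS = (10.7−7)² + (9.9−7)² + (4−7)² + (9.5−7)² = 37.35.
The Normal likelihood contributes (σ²)^(−n/2) exp(−SS/(2σ²)), so the posterior is Inverse-Gamma(α + n/2, β + SS/2) = Inverse-Gamma(4, 22.675).
The mode of Inverse-Gamma(a, b) is b/(a+1) = 22.675/5 ≈ 4.535.

σ̂²_MAP = 4.535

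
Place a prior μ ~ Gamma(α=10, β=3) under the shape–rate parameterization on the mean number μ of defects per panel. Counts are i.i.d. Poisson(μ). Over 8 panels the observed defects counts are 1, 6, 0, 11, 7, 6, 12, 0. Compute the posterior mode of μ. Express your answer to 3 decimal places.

μ̂_MAP = 4.727

Σxᵢ = 1+6+0+11+7+6+12+0 = 43, with n = 8.
Posterior ∝ μ^9e^(−3μ) · μ^43e^(−8μ) = μ^52e^(−11μ), i.e. Gamma(shape=53, rate=11).
The mode of a Gamma(a, b) with a ≥ 1 (shape–rate) is (a−1)/b = 52/11 ≈ 4.727.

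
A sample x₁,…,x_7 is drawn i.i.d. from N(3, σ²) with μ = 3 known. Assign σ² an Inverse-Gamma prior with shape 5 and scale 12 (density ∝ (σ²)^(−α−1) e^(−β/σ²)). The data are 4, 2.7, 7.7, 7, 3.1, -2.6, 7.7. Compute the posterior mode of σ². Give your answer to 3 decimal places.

Sum of squared deviations about the known mean: SS = (4−3)² + (2.7−3)² + (7.7−3)² + (7−3)² + (3.1−3)² + (-2.6−3)² + (7.7−3)² = 92.64.
The Normal likelihood contributes (σ²)^(−n/2) exp(−SS/(2σ²)), so the posterior is Inverse-Gamma(α + n/2, β + SS/2) = Inverse-Gamma(8.5, 58.32).
The mode of Inverse-Gamma(a, b) is b/(a+1) = 58.32/9.5 ≈ 6.139.

σ̂²_MAP = 6.139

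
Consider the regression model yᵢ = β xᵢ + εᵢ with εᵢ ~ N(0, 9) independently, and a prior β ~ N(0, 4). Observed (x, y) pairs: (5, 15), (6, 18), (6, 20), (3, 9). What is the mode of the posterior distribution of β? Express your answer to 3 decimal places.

log p(β | y) = −Σ(yᵢ − βxᵢ)²/(2·9) − β²/(2·4) + const.
Setting the derivative to zero: Σxᵢ(yᵢ − βxᵢ)/9 − β/4 = 0, so β = Σxᵢyᵢ / (Σxᵢ² + σ²/τ²).
Σxᵢyᵢ = 5·15 + 6·18 + 6·20 + 3·9 = 330; Σxᵢ² = 106; σ²/τ² = 2.25.
β̂_MAP = 330 / (106 + 2.25) = 330/108.25 ≈ 3.048.

β̂_MAP = 3.048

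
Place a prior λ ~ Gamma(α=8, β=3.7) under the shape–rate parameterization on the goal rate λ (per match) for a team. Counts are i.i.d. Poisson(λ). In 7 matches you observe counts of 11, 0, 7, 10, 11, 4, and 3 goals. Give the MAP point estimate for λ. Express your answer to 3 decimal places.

λ̂_MAP = 4.953

Σxᵢ = 11+0+7+10+11+4+3 = 46, with n = 7.
Posterior ∝ λ^7e^(−3.7λ) · λ^46e^(−7λ) = λ^53e^(−10.7λ), i.e. Gamma(shape=54, rate=10.7).
The mode of a Gamma(a, b) with a ≥ 1 (shape–rate) is (a−1)/b = 53/10.7 ≈ 4.953.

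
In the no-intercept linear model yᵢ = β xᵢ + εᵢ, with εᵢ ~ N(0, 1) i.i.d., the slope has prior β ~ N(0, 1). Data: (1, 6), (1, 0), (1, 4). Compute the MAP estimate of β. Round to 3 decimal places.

log p(β | y) = −Σ(yᵢ − βxᵢ)²/(2·1) − β²/(2·1) + const.
Setting the derivative to zero: Σxᵢ(yᵢ − βxᵢ)/1 − β/1 = 0, so β = Σxᵢyᵢ / (Σxᵢ² + σ²/τ²).
Σxᵢyᵢ = 1·6 + 1·0 + 1·4 = 10; Σxᵢ² = 3; σ²/τ² = 1.
β̂_MAP = 10 / (3 + 1) = 10/4 ≈ 2.500.

β̂_MAP = 2.500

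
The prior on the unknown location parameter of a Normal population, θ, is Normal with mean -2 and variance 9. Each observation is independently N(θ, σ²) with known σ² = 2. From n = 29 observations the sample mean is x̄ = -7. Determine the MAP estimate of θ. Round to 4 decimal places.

θ̂_MAP = -6.9620

n = 29, x̄ = -7.
For a Normal prior and Normal likelihood with known variance, the posterior is Normal; its mode equals its mean, the precision-weighted average.
Prior precision 1/σ₀² = 1/9; data precision n/σ² = 29/2 = 14.5.
θ̂ = ((1/9)·(-2) + 14.5·(-7)) / (1/9 + 14.5) = (-1831/18)/(263/18) = -1831/263 ≈ -6.9620.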